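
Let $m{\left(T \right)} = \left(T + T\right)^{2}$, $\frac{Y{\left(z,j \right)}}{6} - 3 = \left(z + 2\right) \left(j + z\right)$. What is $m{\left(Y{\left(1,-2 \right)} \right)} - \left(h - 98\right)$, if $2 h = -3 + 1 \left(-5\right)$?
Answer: $102$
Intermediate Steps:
$Y{\left(z,j \right)} = 18 + 6 \left(2 + z\right) \left(j + z\right)$ ($Y{\left(z,j \right)} = 18 + 6 \left(z + 2\right) \left(j + z\right) = 18 + 6 \left(2 + z\right) \left(j + z\right)$)
$m{\left(T \right)} = 4 T^{2}$ ($m{\left(T \right)} = \left(2 T\right)^{2} = 4 T^{2}$)
$h = -4$ ($h = \frac{-3 + 1 \left(-5\right)}{2} = \frac{-3 - 5}{2} = \frac{1}{2} \left(-8\right) = -4$)
$m{\left(Y{\left(1,-2 \right)} \right)} - \left(h - 98\right) = 4 \left(18 + 6 \cdot 1^{2} + 12 \left(-2\right) + 12 \cdot 1 + 6 \left(-2\right) 1\right)^{2} - \left(-4 - 98\right) = 4 \left(18 + 6 \cdot 1 - 24 + 12 - 12\right)^{2} - \left(-4 - 98\right) = 4 \left(18 + 6 - 24 + 12 - 12\right)^{2} - -102 = 4 \cdot 0^{2} + 102 = 4 \cdot 0 + 102 = 0 + 102 = 102$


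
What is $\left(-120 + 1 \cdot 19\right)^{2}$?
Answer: $10201$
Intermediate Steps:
$\left(-120 + 1 \cdot 19\right)^{2} = \left(-120 + 19\right)^{2} = \left(-101\right)^{2} = 10201$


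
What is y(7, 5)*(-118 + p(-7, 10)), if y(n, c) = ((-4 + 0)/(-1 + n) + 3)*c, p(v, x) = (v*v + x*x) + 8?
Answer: 455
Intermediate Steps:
p(v, x) = 8 + v**2 + x**2 (p(v, x) = (v**2 + x**2) + 8 = 8 + v**2 + x**2)
y(n, c) = c*(3 - 4/(-1 + n)) (y(n, c) = (-4/(-1 + n) + 3)*c = (3 - 4/(-1 + n))*c = c*(3 - 4/(-1 + n)))
y(7, 5)*(-118 + p(-7, 10)) = (5*(-7 + 3*7)/(-1 + 7))*(-118 + (8 + (-7)**2 + 10**2)) = (5*(-7 + 21)/6)*(-118 + (8 + 49 + 100)) = (5*(1/6)*14)*(-118 + 157) = (35/3)*39 = 455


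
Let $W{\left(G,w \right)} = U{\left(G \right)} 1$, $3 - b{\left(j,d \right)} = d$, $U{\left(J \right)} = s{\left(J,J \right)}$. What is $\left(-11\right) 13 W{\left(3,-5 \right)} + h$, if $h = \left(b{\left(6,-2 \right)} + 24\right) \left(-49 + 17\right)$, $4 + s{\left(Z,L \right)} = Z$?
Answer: $-785$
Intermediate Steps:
$s{\left(Z,L \right)} = -4 + Z$
$U{\left(J \right)} = -4 + J$
$b{\left(j,d \right)} = 3 - d$
$W{\left(G,w \right)} = -4 + G$ ($W{\left(G,w \right)} = \left(-4 + G\right) 1 = -4 + G$)
$h = -928$ ($h = \left(\left(3 - -2\right) + 24\right) \left(-49 + 17\right) = \left(\left(3 + 2\right) + 24\right) \left(-32\right) = \left(5 + 24\right) \left(-32\right) = 29 \left(-32\right) = -928$)
$\left(-11\right) 13 W{\left(3,-5 \right)} + h = \left(-11\right) 13 \left(-4 + 3\right) - 928 = \left(-143\right) \left(-1\right) - 928 = 143 - 928 = -785$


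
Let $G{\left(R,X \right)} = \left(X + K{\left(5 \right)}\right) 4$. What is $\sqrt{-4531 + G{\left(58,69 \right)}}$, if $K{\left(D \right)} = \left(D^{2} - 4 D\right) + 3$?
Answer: $i \sqrt{4223} \approx 64.985 i$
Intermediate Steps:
$K{\left(D \right)} = 3 + D^{2} - 4 D$
$G{\left(R,X \right)} = 32 + 4 X$ ($G{\left(R,X \right)} = \left(X + \left(3 + 5^{2} - 20\right)\right) 4 = \left(X + \left(3 + 25 - 20\right)\right) 4 = \left(X + 8\right) 4 = \left(8 + X\right) 4 = 32 + 4 X$)
$\sqrt{-4531 + G{\left(58,69 \right)}} = \sqrt{-4531 + \left(32 + 4 \cdot 69\right)} = \sqrt{-4531 + \left(32 + 276\right)} = \sqrt{-4531 + 308} = \sqrt{-4223} = i \sqrt{4223}$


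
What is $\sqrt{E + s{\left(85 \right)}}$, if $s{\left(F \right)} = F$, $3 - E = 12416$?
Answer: $2 i \sqrt{3082} \approx 111.03 i$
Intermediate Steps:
$E = -12413$ ($E = 3 - 12416 = -12413$)
$\sqrt{E + s{\left(85 \right)}} = \sqrt{-12413 + 85} = \sqrt{-12328} = 2 i \sqrt{3082}$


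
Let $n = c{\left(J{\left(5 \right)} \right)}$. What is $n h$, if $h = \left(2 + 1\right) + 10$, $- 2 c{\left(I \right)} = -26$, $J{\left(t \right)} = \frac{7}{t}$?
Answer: $169$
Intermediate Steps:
$c{\left(I \right)} = 13$ ($c{\left(I \right)} = \left(- \frac{1}{2}\right) \left(-26\right) = 13$)
$h = 13$ ($h = 3 + 10 = 13$)
$n = 13$
$n h = 13 \cdot 13 = 169$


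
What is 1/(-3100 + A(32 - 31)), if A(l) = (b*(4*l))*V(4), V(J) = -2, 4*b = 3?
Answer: -1/3106 ≈ -0.00032196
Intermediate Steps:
b = ¾ (b = (¼)*3 = ¾ ≈ 0.75000)
A(l) = -6*l (A(l) = (3*(4*l)/4)*(-2) = (3*l)*(-2) = -6*l)
1/(-3100 + A(32 - 31)) = 1/(-3100 - 6*(32 - 31)) = 1/(-3100 - 6*1) = 1/(-3100 - 6) = 1/(-3106) = -1/3106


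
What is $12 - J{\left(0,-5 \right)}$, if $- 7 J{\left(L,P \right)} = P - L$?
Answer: $\frac{79}{7} \approx 11.286$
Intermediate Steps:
$J{\left(L,P \right)} = - \frac{P}{7} + \frac{L}{7}$ ($J{\left(L,P \right)} = - \frac{P - L}{7} = - \frac{P}{7} + \frac{L}{7}$)
$12 - J{\left(0,-5 \right)} = 12 - \left(\left(- \frac{1}{7}\right) \left(-5\right) + \frac{1}{7} \cdot 0\right) = 12 - \left(\frac{5}{7} + 0\right) = 12 - \frac{5}{7} = \frac{79}{7}$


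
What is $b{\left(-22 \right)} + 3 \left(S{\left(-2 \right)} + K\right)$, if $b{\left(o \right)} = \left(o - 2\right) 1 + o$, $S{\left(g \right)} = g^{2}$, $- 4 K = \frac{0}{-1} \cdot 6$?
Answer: $-34$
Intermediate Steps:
$K = 0$ ($K = - \frac{\frac{0}{-1} \cdot 6}{4} = - \frac{0 \left(-1\right) 6}{4} = - \frac{0 \cdot 6}{4} = \left(- \frac{1}{4}\right) 0 = 0$)
$b{\left(o \right)} = -2 + 2 o$ ($b{\left(o \right)} = \left(-2 + o\right) 1 + o = \left(-2 + o\right) + o = -2 + 2 o$)
$b{\left(-22 \right)} + 3 \left(S{\left(-2 \right)} + K\right) = \left(-2 + 2 \left(-22\right)\right) + 3 \left(\left(-2\right)^{2} + 0\right) = \left(-2 - 44\right) + 3 \left(4 + 0\right) = -46 + 3 \cdot 4 = -46 + 12 = -34$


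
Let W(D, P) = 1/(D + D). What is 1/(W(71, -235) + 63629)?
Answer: 142/9035319 ≈ 1.5716e-5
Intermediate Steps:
W(D, P) = 1/(2*D)
1/(W(71, -235) + 63629) = 1/((½)/71 + 63629) = 1/((½)*(1/71) + 63629) = 1/(1/142 + 63629) = 1/(9035319/142) = 142/9035319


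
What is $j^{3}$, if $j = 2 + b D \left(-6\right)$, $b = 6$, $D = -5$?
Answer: $6028568$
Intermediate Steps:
$j = 182$ ($j = 2 + 6 \left(-5\right) \left(-6\right) = 2 - -180 = 2 + 180 = 182$)
$j^{3} = 182^{3} = 6028568$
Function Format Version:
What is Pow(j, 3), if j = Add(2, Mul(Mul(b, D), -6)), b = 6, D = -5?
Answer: 6028568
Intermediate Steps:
j = 182 (j = Add(2, Mul(Mul(6, -5), -6)) = Add(2, Mul(-30, -6)) = Add(2, 180) = 182)
Pow(j, 3) = Pow(182, 3) = 6028568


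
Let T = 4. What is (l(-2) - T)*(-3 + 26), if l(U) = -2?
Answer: -138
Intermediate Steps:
(l(-2) - T)*(-3 + 26) = (-2 - 1*4)*(-3 + 26) = (-2 - 4)*23 = -6*23 = -138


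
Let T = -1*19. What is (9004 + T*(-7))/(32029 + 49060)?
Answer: 9137/81089 ≈ 0.11268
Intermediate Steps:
T = -19
(9004 + T*(-7))/(32029 + 49060) = (9004 - 19*(-7))/(32029 + 49060) = (9004 + 133)/81089 = 9137*(1/81089) = 9137/81089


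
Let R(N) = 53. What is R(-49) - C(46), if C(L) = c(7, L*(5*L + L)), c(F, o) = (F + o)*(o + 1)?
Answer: -161289938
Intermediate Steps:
c(F, o) = (1 + o)*(F + o) (c(F, o) = (F + o)*(1 + o) = (1 + o)*(F + o))
C(L) = 7 + 36*L**4 + 48*L**2 (C(L) = 7 + L*(5*L + L) + (L*(5*L + L))**2 + 7*(L*(5*L + L)) = 7 + L*(6*L) + (L*(6*L))**2 + 7*(L*(6*L)) = 7 + 6*L**2 + (6*L**2)**2 + 7*(6*L**2) = 7 + 6*L**2 + 36*L**4 + 42*L**2 = 7 + 36*L**4 + 48*L**2)
R(-49) - C(46) = 53 - (7 + 36*46**4 + 48*46**2) = 53 - (7 + 36*4477456 + 48*2116) = 53 - (7 + 161188416 + 101568) = 53 - 1*161289991 = 53 - 161289991 = -161289938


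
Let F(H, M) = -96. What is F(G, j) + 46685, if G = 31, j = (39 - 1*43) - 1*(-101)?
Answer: 46589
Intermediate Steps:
j = 97 (j = (39 - 43) + 101 = -4 + 101 = 97)
F(G, j) + 46685 = -96 + 46685 = 46589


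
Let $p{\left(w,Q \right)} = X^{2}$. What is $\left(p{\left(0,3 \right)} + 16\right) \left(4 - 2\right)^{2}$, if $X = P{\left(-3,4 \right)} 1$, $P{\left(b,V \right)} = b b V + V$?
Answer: $6464$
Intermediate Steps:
$P{\left(b,V \right)} = V + V b^{2}$ ($P{\left(b,V \right)} = b^{2} V + V = V b^{2} + V = V + V b^{2}$)
$X = 40$ ($X = 4 \left(1 + \left(-3\right)^{2}\right) 1 = 4 \left(1 + 9\right) 1 = 4 \cdot 10 \cdot 1 = 40 \cdot 1 = 40$)
$p{\left(w,Q \right)} = 1600$ ($p{\left(w,Q \right)} = 40^{2} = 1600$)
$\left(p{\left(0,3 \right)} + 16\right) \left(4 - 2\right)^{2} = \left(1600 + 16\right) \left(4 - 2\right)^{2} = 1616 \cdot 2^{2} = 1616 \cdot 4 = 6464$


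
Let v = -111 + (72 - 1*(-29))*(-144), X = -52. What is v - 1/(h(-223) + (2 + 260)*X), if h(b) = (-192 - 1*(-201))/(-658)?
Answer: -131376226997/8964601 ≈ -14655.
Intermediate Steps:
h(b) = -9/658 (h(b) = (-192 + 201)*(-1/658) = 9*(-1/658) = -9/658)
v = -14655 (v = -111 + (72 + 29)*(-144) = -111 + 101*(-144) = -111 - 14544 = -14655)
v - 1/(h(-223) + (2 + 260)*X) = -14655 - 1/(-9/658 + (2 + 260)*(-52)) = -14655 - 1/(-9/658 + 262*(-52)) = -14655 - 1/(-9/658 - 13624) = -14655 - 1/(-8964601/658) = -14655 - 1*(-658/8964601) = -14655 + 658/8964601 = -131376226997/8964601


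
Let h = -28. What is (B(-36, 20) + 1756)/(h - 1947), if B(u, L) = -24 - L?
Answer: -1712/1975 ≈ -0.86684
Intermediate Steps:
(B(-36, 20) + 1756)/(h - 1947) = ((-24 - 1*20) + 1756)/(-28 - 1947) = ((-24 - 20) + 1756)/(-1975) = (-44 + 1756)*(-1/1975) = 1712*(-1/1975) = -1712/1975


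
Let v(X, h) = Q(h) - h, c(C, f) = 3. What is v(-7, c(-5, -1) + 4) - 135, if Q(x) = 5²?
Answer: -117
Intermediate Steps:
Q(x) = 25
v(X, h) = 25 - h
v(-7, c(-5, -1) + 4) - 135 = (25 - (3 + 4)) - 135 = (25 - 1*7) - 135 = (25 - 7) - 135 = 18 - 135 = -117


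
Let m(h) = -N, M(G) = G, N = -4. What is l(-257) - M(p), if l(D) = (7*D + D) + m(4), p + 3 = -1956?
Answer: -93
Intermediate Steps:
p = -1959 (p = -3 - 1956 = -1959)
m(h) = 4 (m(h) = -1*(-4) = 4)
l(D) = 4 + 8*D (l(D) = (7*D + D) + 4 = 8*D + 4 = 4 + 8*D)
l(-257) - M(p) = (4 + 8*(-257)) - 1*(-1959) = (4 - 2056) + 1959 = -2052 + 1959 = -93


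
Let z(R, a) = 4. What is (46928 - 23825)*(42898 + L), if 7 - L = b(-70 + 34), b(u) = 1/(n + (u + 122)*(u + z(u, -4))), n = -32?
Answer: 919865359221/928 ≈ 9.9123e+8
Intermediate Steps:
b(u) = 1/(-32 + (4 + u)*(122 + u)) (b(u) = 1/(-32 + (u + 122)*(u + 4)) = 1/(-32 + (122 + u)*(4 + u)) = 1/(-32 + (4 + u)*(122 + u)))
L = 19489/2784 (L = 7 - 1/(456 + (-70 + 34)² + 126*(-70 + 34)) = 7 - 1/(456 + (-36)² + 126*(-36)) = 7 - 1/(456 + 1296 - 4536) = 7 - 1/(-2784) = 7 - 1*(-1/2784) = 7 + 1/2784 = 19489/2784 ≈ 7.0004)
(46928 - 23825)*(42898 + L) = (46928 - 23825)*(42898 + 19489/2784) = 23103*(119447521/2784) = 919865359221/928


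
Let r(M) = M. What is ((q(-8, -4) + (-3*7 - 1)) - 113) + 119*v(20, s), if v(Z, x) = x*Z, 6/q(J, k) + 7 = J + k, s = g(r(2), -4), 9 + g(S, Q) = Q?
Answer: -590431/19 ≈ -31075.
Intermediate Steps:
g(S, Q) = -9 + Q
s = -13 (s = -9 - 4 = -13)
q(J, k) = 6/(-7 + J + k) (q(J, k) = 6/(-7 + (J + k)) = 6/(-7 + J + k))
v(Z, x) = Z*x
((q(-8, -4) + (-3*7 - 1)) - 113) + 119*v(20, s) = ((6/(-7 - 8 - 4) + (-3*7 - 1)) - 113) + 119*(20*(-13)) = ((6/(-19) + (-21 - 1)) - 113) + 119*(-260) = ((6*(-1/19) - 22) - 113) - 30940 = ((-6/19 - 22) - 113) - 30940 = (-424/19 - 113) - 30940 = -2571/19 - 30940 = -590431/19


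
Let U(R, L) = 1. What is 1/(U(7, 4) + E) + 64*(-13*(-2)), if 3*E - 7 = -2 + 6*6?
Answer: 73219/44 ≈ 1664.1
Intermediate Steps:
E = 41/3 (E = 7/3 + (-2 + 6*6)/3 = 7/3 + (-2 + 36)/3 = 7/3 + (1/3)*34 = 7/3 + 34/3 = 41/3 ≈ 13.667)
1/(U(7, 4) + E) + 64*(-13*(-2)) = 1/(1 + 41/3) + 64*(-13*(-2)) = 1/(44/3) + 64*26 = 3/44 + 1664 = 73219/44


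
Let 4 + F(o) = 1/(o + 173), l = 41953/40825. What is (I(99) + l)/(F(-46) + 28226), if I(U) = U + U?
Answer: 60700793/8607338875 ≈ 0.0070522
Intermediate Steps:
l = 41953/40825 (l = 41953*(1/40825) = 41953/40825 ≈ 1.0276)
I(U) = 2*U
F(o) = -4 + 1/(173 + o) (F(o) = -4 + 1/(o + 173) = -4 + 1/(173 + o))
(I(99) + l)/(F(-46) + 28226) = (2*99 + 41953/40825)/((-691 - 4*(-46))/(173 - 46) + 28226) = (198 + 41953/40825)/((-691 + 184)/127 + 28226) = 8125303/(40825*((1/127)*(-507) + 28226)) = 8125303/(40825*(-507/127 + 28226)) = 8125303/(40825*(3584195/127)) = (8125303/40825)*(127/3584195) = 60700793/8607338875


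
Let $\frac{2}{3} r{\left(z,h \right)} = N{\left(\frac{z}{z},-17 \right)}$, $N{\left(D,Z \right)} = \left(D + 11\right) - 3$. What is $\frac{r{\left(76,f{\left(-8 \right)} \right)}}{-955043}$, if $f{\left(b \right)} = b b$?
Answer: $- \frac{27}{1910086} \approx -1.4135 \cdot 10^{-5}$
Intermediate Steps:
$f{\left(b \right)} = b^{2}$
$N{\left(D,Z \right)} = 8 + D$ ($N{\left(D,Z \right)} = \left(11 + D\right) - 3 = 8 + D$)
$r{\left(z,h \right)} = \frac{27}{2}$ ($r{\left(z,h \right)} = \frac{3 \left(8 + \frac{z}{z}\right)}{2} = \frac{3 \left(8 + 1\right)}{2} = \frac{3}{2} \cdot 9 = \frac{27}{2}$)
$\frac{r{\left(76,f{\left(-8 \right)} \right)}}{-955043} = \frac{27}{2 \left(-955043\right)} = \frac{27}{2} \left(- \frac{1}{955043}\right) = - \frac{27}{1910086}$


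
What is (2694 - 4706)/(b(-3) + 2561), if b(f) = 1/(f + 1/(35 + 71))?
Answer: -637804/811731 ≈ -0.78573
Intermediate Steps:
b(f) = 1/(1/106 + f) (b(f) = 1/(f + 1/106) = 1/(1/106 + f))
(2694 - 4706)/(b(-3) + 2561) = (2694 - 4706)/(106/(1 + 106*(-3)) + 2561) = -2012/(106/(1 - 318) + 2561) = -2012/(106/(-317) + 2561) = -2012/(106*(-1/317) + 2561) = -2012/(-106/317 + 2561) = -2012/811731/317 = -2012*317/811731 = -637804/811731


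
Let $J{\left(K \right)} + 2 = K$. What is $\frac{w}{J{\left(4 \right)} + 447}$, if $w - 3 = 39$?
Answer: $\frac{42}{449} \approx 0.093541$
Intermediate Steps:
$w = 42$ ($w = 3 + 39 = 42$)
$J{\left(K \right)} = -2 + K$
$\frac{w}{J{\left(4 \right)} + 447} = \frac{42}{\left(-2 + 4\right) + 447} = \frac{42}{2 + 447} = \frac{42}{449}$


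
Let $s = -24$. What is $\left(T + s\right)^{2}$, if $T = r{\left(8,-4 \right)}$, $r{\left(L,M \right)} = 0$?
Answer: $576$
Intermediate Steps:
$T = 0$
$\left(T + s\right)^{2} = \left(0 - 24\right)^{2} = \left(-24\right)^{2} = 576$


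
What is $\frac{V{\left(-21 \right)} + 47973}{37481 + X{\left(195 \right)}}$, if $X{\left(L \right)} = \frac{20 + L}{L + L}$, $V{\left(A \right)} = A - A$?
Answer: $\frac{3741894}{2923561} \approx 1.2799$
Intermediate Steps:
$V{\left(A \right)} = 0$
$X{\left(L \right)} = \frac{20 + L}{2 L}$
$\frac{V{\left(-21 \right)} + 47973}{37481 + X{\left(195 \right)}} = \frac{0 + 47973}{37481 + \frac{20 + 195}{2 \cdot 195}} = \frac{47973}{37481 + \frac{1}{2} \cdot \frac{1}{195} \cdot 215} = \frac{47973}{37481 + \frac{43}{78}} = \frac{47973}{\frac{2923561}{78}} = 47973 \cdot \frac{78}{2923561} = \frac{3741894}{2923561}$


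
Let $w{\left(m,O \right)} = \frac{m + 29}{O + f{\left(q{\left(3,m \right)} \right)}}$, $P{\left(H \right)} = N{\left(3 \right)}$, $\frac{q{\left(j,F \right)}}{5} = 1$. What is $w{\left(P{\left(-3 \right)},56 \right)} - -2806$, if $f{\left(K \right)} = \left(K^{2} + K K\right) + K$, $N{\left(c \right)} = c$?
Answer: $\frac{311498}{111} \approx 2806.3$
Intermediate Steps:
$q{\left(j,F \right)} = 5$ ($q{\left(j,F \right)} = 5 \cdot 1 = 5$)
$f{\left(K \right)} = K + 2 K^{2}$ ($f{\left(K \right)} = \left(K^{2} + K^{2}\right) + K = 2 K^{2} + K = K + 2 K^{2}$)
$P{\left(H \right)} = 3$
$w{\left(m,O \right)} = \frac{29 + m}{55 + O}$ ($w{\left(m,O \right)} = \frac{m + 29}{O + 5 \left(1 + 2 \cdot 5\right)} = \frac{29 + m}{O + 5 \left(1 + 10\right)} = \frac{29 + m}{O + 5 \cdot 11} = \frac{29 + m}{O + 55} = \frac{29 + m}{55 + O}$)
$w{\left(P{\left(-3 \right)},56 \right)} - -2806 = \frac{29 + 3}{55 + 56} - -2806 = \frac{1}{111} \cdot 32 + 2806 = \frac{32}{111} + 2806 = \frac{311498}{111}$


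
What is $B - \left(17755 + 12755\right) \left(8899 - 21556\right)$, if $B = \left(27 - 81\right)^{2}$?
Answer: $386167986$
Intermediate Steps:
$B = 2916$ ($B = \left(-54\right)^{2} = 2916$)
$B - \left(17755 + 12755\right) \left(8899 - 21556\right) = 2916 - \left(17755 + 12755\right) \left(8899 - 21556\right) = 2916 - 30510 \left(-12657\right) = 2916 - -386165070 = 2916 + 386165070 = 386167986$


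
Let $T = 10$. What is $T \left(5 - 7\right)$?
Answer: $-20$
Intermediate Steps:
$T \left(5 - 7\right) = 10 \left(5 - 7\right) = 10 \left(-2\right) = -20$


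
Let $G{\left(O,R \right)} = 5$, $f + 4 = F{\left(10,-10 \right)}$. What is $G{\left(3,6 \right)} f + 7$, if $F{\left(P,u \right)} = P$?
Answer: $37$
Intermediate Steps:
$f = 6$ ($f = -4 + 10 = 6$)
$G{\left(3,6 \right)} f + 7 = 5 \cdot 6 + 7 = 30 + 7 = 37$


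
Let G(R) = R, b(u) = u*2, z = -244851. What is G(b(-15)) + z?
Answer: -244881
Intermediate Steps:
b(u) = 2*u
G(b(-15)) + z = 2*(-15) - 244851 = -30 - 244851 = -244881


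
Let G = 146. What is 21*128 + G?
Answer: 2834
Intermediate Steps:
21*128 + G = 21*128 + 146 = 2688 + 146 = 2834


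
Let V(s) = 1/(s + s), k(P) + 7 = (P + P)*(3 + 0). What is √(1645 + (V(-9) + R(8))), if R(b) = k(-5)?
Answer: √57886/6 ≈ 40.099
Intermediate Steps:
k(P) = -7 + 6*P (k(P) = -7 + (P + P)*(3 + 0) = -7 + (2*P)*3 = -7 + 6*P)
R(b) = -37 (R(b) = -7 + 6*(-5) = -7 - 30 = -37)
V(s) = 1/(2*s)
√(1645 + (V(-9) + R(8))) = √(1645 + ((½)/(-9) - 37)) = √(1645 + ((½)*(-⅑) - 37)) = √(1645 + (-1/18 - 37)) = √(1645 - 667/18) = √(28943/18) = √57886/6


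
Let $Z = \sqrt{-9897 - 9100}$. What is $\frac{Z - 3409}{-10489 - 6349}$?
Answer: $\frac{3409}{16838} - \frac{11 i \sqrt{157}}{16838} \approx 0.20246 - 0.0081856 i$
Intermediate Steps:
$Z = 11 i \sqrt{157}$ ($Z = \sqrt{-18997} = 11 i \sqrt{157} \approx 137.83 i$)
$\frac{Z - 3409}{-10489 - 6349} = \frac{11 i \sqrt{157} - 3409}{-10489 - 6349} = \frac{-3409 + 11 i \sqrt{157}}{-16838} = \left(-3409 + 11 i \sqrt{157}\right) \left(- \frac{1}{16838}\right) = \frac{3409}{16838} - \frac{11 i \sqrt{157}}{16838}$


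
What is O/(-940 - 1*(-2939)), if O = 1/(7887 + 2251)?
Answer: 1/20265862 ≈ 4.9344e-8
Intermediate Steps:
O = 1/10138 ≈ 9.8639e-5
O/(-940 - 1*(-2939)) = 1/(10138*(-940 - 1*(-2939))) = 1/(10138*(-940 + 2939)) = (1/10138)/1999 = (1/10138)*(1/1999) = 1/20265862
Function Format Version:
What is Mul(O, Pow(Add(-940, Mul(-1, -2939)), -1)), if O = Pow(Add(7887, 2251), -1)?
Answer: Rational(1, 20265862) ≈ 4.9344e-8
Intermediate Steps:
O = Rational(1, 10138) (O = Pow(10138, -1) = Rational(1, 10138) ≈ 9.8639e-5)
Mul(O, Pow(Add(-940, Mul(-1, -2939)), -1)) = Mul(Rational(1, 10138), Pow(Add(-940, Mul(-1, -2939)), -1)) = Mul(Rational(1, 10138), Pow(Add(-940, 2939), -1)) = Mul(Rational(1, 10138), Pow(1999, -1)) = Mul(Rational(1, 10138), Rational(1, 1999)) = Rational(1, 20265862)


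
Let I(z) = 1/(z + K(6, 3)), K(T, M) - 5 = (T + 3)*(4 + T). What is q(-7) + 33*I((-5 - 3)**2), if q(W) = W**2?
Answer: 2608/53 ≈ 49.208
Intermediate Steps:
K(T, M) = 5 + (3 + T)*(4 + T) (K(T, M) = 5 + (T + 3)*(4 + T) = 5 + (3 + T)*(4 + T))
I(z) = 1/(95 + z) (I(z) = 1/(z + (17 + 6**2 + 7*6)) = 1/(z + (17 + 36 + 42)) = 1/(z + 95) = 1/(95 + z))
q(-7) + 33*I((-5 - 3)**2) = (-7)**2 + 33/(95 + (-5 - 3)**2) = 49 + 33/(95 + (-8)**2) = 49 + 33/(95 + 64) = 49 + 33/159 = 49 + 33*(1/159) = 49 + 11/53 = 2608/53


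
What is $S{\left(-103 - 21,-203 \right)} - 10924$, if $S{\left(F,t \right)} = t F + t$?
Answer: $14045$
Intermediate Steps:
$S{\left(F,t \right)} = t + F t$ ($S{\left(F,t \right)} = F t + t = t + F t$)
$S{\left(-103 - 21,-203 \right)} - 10924 = - 203 \left(1 - 124\right) - 10924 = \left(-203\right) \left(-123\right) - 10924 = 24969 - 10924 = 14045$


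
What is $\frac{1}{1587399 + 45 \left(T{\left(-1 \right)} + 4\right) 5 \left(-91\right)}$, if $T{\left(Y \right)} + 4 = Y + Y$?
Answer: $\frac{1}{1628349} \approx 6.1412 \cdot 10^{-7}$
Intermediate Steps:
$T{\left(Y \right)} = -4 + 2 Y$ ($T{\left(Y \right)} = -4 + \left(Y + Y\right) = -4 + 2 Y$)
$\frac{1}{1587399 + 45 \left(T{\left(-1 \right)} + 4\right) 5 \left(-91\right)} = \frac{1}{1587399 + 45 \left(\left(-4 + 2 \left(-1\right)\right) + 4\right) 5 \left(-91\right)} = \frac{1}{1587399 + 45 \left(\left(-4 - 2\right) + 4\right) 5 \left(-91\right)} = \frac{1}{1587399 + 45 \left(-6 + 4\right) 5 \left(-91\right)} = \frac{1}{1587399 + 45 \left(\left(-2\right) 5\right) \left(-91\right)} = \frac{1}{1587399 + 45 \left(-10\right) \left(-91\right)} = \frac{1}{1587399 - -40950} = \frac{1}{1587399 + 40950} = \frac{1}{1628349}$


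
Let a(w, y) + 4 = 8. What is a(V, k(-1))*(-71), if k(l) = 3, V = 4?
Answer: -284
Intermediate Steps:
a(w, y) = 4 (a(w, y) = -4 + 8 = 4)
a(V, k(-1))*(-71) = 4*(-71) = -284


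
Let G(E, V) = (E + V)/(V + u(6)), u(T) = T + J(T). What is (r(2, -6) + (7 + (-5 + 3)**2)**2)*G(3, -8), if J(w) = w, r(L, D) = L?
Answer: -615/4 ≈ -153.75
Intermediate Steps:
u(T) = 2*T (u(T) = T + T = 2*T)
G(E, V) = (E + V)/(12 + V) (G(E, V) = (E + V)/(V + 2*6) = (E + V)/(V + 12) = (E + V)/(12 + V))
(r(2, -6) + (7 + (-5 + 3)**2)**2)*G(3, -8) = (2 + (7 + (-5 + 3)**2)**2)*((3 - 8)/(12 - 8)) = (2 + (7 + (-2)**2)**2)*(-5/4) = (2 + (7 + 4)**2)*((1/4)*(-5)) = (2 + 11**2)*(-5/4) = (2 + 121)*(-5/4) = 123*(-5/4) = -615/4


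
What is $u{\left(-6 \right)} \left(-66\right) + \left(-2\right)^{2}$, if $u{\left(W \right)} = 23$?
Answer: $-1514$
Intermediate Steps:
$u{\left(-6 \right)} \left(-66\right) + \left(-2\right)^{2} = 23 \left(-66\right) + \left(-2\right)^{2} = -1518 + 4 = -1514$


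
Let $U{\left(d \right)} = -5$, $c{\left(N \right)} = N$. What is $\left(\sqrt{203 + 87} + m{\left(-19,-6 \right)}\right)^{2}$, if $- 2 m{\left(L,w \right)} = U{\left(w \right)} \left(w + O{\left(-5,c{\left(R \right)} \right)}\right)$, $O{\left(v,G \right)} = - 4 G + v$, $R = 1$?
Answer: $\frac{6785}{4} - 75 \sqrt{290} \approx 419.05$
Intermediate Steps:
$O{\left(v,G \right)} = v - 4 G$
$m{\left(L,w \right)} = - \frac{45}{2} + \frac{5 w}{2}$ ($m{\left(L,w \right)} = - \frac{\left(-5\right) \left(w - 9\right)}{2} = - \frac{\left(-5\right) \left(-9 + w\right)}{2} = - \frac{45 - 5 w}{2} = - \frac{45}{2} + \frac{5 w}{2}$)
$\left(\sqrt{203 + 87} + m{\left(-19,-6 \right)}\right)^{2} = \left(\sqrt{203 + 87} + \left(- \frac{45}{2} + \frac{5}{2} \left(-6\right)\right)\right)^{2} = \left(\sqrt{290} - \frac{75}{2}\right)^{2} = \left(- \frac{75}{2} + \sqrt{290}\right)^{2}$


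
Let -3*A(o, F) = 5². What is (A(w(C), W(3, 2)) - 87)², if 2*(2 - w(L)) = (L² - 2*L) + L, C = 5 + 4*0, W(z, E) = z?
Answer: 81796/9 ≈ 9088.4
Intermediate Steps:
C = 5 (C = 5 + 0 = 5)
w(L) = 2 + L/2 - L²/2 (w(L) = 2 - ((L² - 2*L) + L)/2 = 2 - (L² - L)/2 = 2 + (L/2 - L²/2) = 2 + L/2 - L²/2)
A(o, F) = -25/3 (A(o, F) = -⅓*5² = -⅓*25 = -25/3)
(A(w(C), W(3, 2)) - 87)² = (-25/3 - 87)² = (-286/3)² = 81796/9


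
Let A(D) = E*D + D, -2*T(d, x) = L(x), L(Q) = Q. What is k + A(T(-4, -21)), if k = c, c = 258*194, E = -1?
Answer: 50052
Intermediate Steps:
T(d, x) = -x/2
A(D) = 0 (A(D) = -D + D = 0)
c = 50052
k = 50052
k + A(T(-4, -21)) = 50052 + 0 = 50052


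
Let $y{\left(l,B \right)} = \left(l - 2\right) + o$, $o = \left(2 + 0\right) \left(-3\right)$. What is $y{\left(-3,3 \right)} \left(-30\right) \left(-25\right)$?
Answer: $-8250$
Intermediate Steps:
$o = -6$ ($o = 2 \left(-3\right) = -6$)
$y{\left(l,B \right)} = -8 + l$ ($y{\left(l,B \right)} = \left(l - 2\right) - 6 = \left(-2 + l\right) - 6 = -8 + l$)
$y{\left(-3,3 \right)} \left(-30\right) \left(-25\right) = \left(-8 - 3\right) \left(-30\right) \left(-25\right) = \left(-11\right) \left(-30\right) \left(-25\right) = 330 \left(-25\right) = -8250$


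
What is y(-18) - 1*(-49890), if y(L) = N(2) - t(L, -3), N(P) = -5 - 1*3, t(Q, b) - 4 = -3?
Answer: 49881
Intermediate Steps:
t(Q, b) = 1 (t(Q, b) = 4 - 3 = 1)
N(P) = -8 (N(P) = -5 - 3 = -8)
y(L) = -9 (y(L) = -8 - 1*1 = -8 - 1 = -9)
y(-18) - 1*(-49890) = -9 - 1*(-49890) = -9 + 49890 = 49881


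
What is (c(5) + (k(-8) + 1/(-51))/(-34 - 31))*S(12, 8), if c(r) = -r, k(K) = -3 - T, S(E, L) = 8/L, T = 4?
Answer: -16217/3315 ≈ -4.8920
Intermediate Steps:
k(K) = -7 (k(K) = -3 - 1*4 = -3 - 4 = -7)
(c(5) + (k(-8) + 1/(-51))/(-34 - 31))*S(12, 8) = (-1*5 + (-7 + 1/(-51))/(-34 - 31))*(8/8) = (-5 + (-7 - 1/51)/(-65))*(8*(1/8)) = (-5 - 358/51*(-1/65))*1 = (-5 + 358/3315)*1 = -16217/3315*1 = -16217/3315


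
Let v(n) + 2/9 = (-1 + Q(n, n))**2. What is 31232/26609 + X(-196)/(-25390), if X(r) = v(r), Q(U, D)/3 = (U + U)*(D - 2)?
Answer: -12984107961795191/6080422590 ≈ -2.1354e+6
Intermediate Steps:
Q(U, D) = 6*U*(-2 + D) (Q(U, D) = 3*((U + U)*(D - 2)) = 3*((2*U)*(-2 + D)) = 3*(2*U*(-2 + D)) = 6*U*(-2 + D))
v(n) = -2/9 + (-1 + 6*n*(-2 + n))**2
X(r) = -2/9 + (-1 + 6*r*(-2 + r))**2
31232/26609 + X(-196)/(-25390) = 31232/26609 + (-2/9 + (-1 + 6*(-196)*(-2 - 196))**2)/(-25390) = 31232*(1/26609) + (-2/9 + (-1 + 6*(-196)*(-198))**2)*(-1/25390) = 31232/26609 + (-2/9 + (-1 + 232848)**2)*(-1/25390) = 31232/26609 + (-2/9 + 232847**2)*(-1/25390) = 31232/26609 + (-2/9 + 54217725409)*(-1/25390) = 31232/26609 + (487959528679/9)*(-1/25390) = 31232/26609 - 487959528679/228510 = -12984107961795191/6080422590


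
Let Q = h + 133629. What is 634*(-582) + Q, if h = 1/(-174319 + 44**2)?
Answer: -40571890498/172383 ≈ -2.3536e+5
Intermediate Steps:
h = -1/172383 (h = 1/(-174319 + 1936) = 1/(-172383) = -1/172383 ≈ -5.8010e-6)
Q = 23035367906/172383 (Q = -1/172383 + 133629 = 23035367906/172383 ≈ 1.3363e+5)
634*(-582) + Q = 634*(-582) + 23035367906/172383 = -368988 + 23035367906/172383 = -40571890498/172383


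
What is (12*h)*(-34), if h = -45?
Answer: 18360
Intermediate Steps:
(12*h)*(-34) = (12*(-45))*(-34) = -540*(-34) = 18360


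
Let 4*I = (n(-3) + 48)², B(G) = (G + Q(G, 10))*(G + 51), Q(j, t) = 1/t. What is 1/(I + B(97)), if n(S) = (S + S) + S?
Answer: 20/295021 ≈ 6.7792e-5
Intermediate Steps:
Q(j, t) = 1/t
n(S) = 3*S (n(S) = 2*S + S = 3*S)
B(G) = (51 + G)*(⅒ + G) (B(G) = (G + 1/10)*(G + 51) = (G + ⅒)*(51 + G) = (⅒ + G)*(51 + G) = (51 + G)*(⅒ + G))
I = 1521/4 (I = (3*(-3) + 48)²/4 = (-9 + 48)²/4 = (¼)*39² = (¼)*1521 = 1521/4 ≈ 380.25)
1/(I + B(97)) = 1/(1521/4 + (51/10 + 97² + (511/10)*97)) = 1/(1521/4 + (51/10 + 9409 + 49567/10)) = 1/(1521/4 + 71854/5) = 1/(295021/20) = 20/295021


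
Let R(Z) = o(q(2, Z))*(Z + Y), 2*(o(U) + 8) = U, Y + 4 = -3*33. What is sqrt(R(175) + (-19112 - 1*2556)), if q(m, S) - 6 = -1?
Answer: 4*I*sqrt(1379) ≈ 148.54*I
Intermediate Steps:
Y = -103 (Y = -4 - 3*33 = -4 - 99 = -103)
q(m, S) = 5 (q(m, S) = 6 - 1 = 5)
o(U) = -8 + U/2
R(Z) = 1133/2 - 11*Z/2 (R(Z) = (-8 + (1/2)*5)*(Z - 103) = (-8 + 5/2)*(-103 + Z) = -11*(-103 + Z)/2 = 1133/2 - 11*Z/2)
sqrt(R(175) + (-19112 - 1*2556)) = sqrt((1133/2 - 11/2*175) + (-19112 - 1*2556)) = sqrt((1133/2 - 1925/2) + (-19112 - 2556)) = sqrt(-396 - 21668) = sqrt(-22064) = 4*I*sqrt(1379)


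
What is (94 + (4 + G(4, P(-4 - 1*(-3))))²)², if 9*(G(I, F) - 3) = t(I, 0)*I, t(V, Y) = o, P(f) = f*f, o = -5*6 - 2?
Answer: 140161921/6561 ≈ 21363.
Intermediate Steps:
o = -32 (o = -30 - 2 = -32)
P(f) = f²
t(V, Y) = -32
G(I, F) = 3 - 32*I/9 (G(I, F) = 3 + (-32*I)/9 = 3 - 32*I/9)
(94 + (4 + G(4, P(-4 - 1*(-3))))²)² = (94 + (4 + (3 - 32/9*4))²)² = (94 + (4 + (3 - 128/9))²)² = (94 + (4 - 101/9)²)² = (94 + (-65/9)²)² = (94 + 4225/81)² = (11839/81)² = 140161921/6561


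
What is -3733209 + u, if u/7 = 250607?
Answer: -1978960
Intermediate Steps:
u = 1754249 (u = 7*250607 = 1754249)
-3733209 + u = -3733209 + 1754249 = -1978960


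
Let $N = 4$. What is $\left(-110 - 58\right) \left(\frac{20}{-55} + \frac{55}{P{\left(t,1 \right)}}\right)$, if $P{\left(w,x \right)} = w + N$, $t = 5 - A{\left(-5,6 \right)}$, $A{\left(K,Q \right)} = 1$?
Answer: $- \frac{12033}{11} \approx -1093.9$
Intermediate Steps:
$t = 4$ ($t = 5 - 1 = 4$)
$P{\left(w,x \right)} = 4 + w$ ($P{\left(w,x \right)} = w + 4 = 4 + w$)
$\left(-110 - 58\right) \left(\frac{20}{-55} + \frac{55}{P{\left(t,1 \right)}}\right) = \left(-110 - 58\right) \left(\frac{20}{-55} + \frac{55}{4 + 4}\right) = - 168 \left(20 \left(- \frac{1}{55}\right) + \frac{55}{8}\right) = - 168 \left(- \frac{4}{11} + 55 \cdot \frac{1}{8}\right) = - 168 \left(- \frac{4}{11} + \frac{55}{8}\right) = \left(-168\right) \frac{573}{88} = - \frac{12033}{11}$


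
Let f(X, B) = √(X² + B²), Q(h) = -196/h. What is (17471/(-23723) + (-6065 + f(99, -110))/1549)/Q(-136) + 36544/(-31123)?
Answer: -246689460154580/56040055842029 + 374*√181/75901 ≈ -4.3357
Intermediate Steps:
f(X, B) = √(B² + X²)
(17471/(-23723) + (-6065 + f(99, -110))/1549)/Q(-136) + 36544/(-31123) = (17471/(-23723) + (-6065 + √((-110)² + 99²))/1549)/((-196/(-136))) + 36544/(-31123) = (17471*(-1/23723) + (-6065 + √(12100 + 9801))*(1/1549))/((-196*(-1/136))) + 36544*(-1/31123) = (-17471/23723 + (-6065 + √21901)*(1/1549))/(49/34) - 36544/31123 = (-17471/23723 + (-6065 + 11*√181)*(1/1549))*(34/49) - 36544/31123 = (-17471/23723 + (-6065/1549 + 11*√181/1549))*(34/49) - 36544/31123 = (-170942574/36746927 + 11*√181/1549)*(34/49) - 36544/31123 = (-5812047516/1800599423 + 374*√181/75901) - 36544/31123 = -246689460154580/56040055842029 + 374*√181/75901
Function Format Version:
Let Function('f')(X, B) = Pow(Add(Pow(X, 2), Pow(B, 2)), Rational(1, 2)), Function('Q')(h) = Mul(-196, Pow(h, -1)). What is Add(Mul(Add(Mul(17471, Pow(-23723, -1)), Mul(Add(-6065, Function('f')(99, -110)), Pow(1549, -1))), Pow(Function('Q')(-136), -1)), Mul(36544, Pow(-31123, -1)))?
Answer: Add(Rational(-246689460154580, 56040055842029), Mul(Rational(374, 75901), Pow(181, Rational(1, 2)))) ≈ -4.3357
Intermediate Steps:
Function('f')(X, B) = Pow(Add(Pow(B, 2), Pow(X, 2)), Rational(1, 2))
Add(Mul(Add(Mul(17471, Pow(-23723, -1)), Mul(Add(-6065, Function('f')(99, -110)), Pow(1549, -1))), Pow(Function('Q')(-136), -1)), Mul(36544, Pow(-31123, -1))) = Add(Mul(Add(Mul(17471, Pow(-23723, -1)), Mul(Add(-6065, Pow(Add(Pow(-110, 2), Pow(99, 2)), Rational(1, 2))), Pow(1549, -1))), Pow(Mul(-196, Pow(-136, -1)), -1)), Mul(36544, Pow(-31123, -1))) = Add(Mul(Add(Mul(17471, Rational(-1, 23723)), Mul(Add(-6065, Pow(Add(12100, 9801), Rational(1, 2))), Rational(1, 1549))), Pow(Mul(-196, Rational(-1, 136)), -1)), Mul(36544, Rational(-1, 31123))) = Add(Mul(Add(Rational(-17471, 23723), Mul(Add(-6065, Pow(21901, Rational(1, 2))), Rational(1, 1549))), Pow(Rational(49, 34), -1)), Rational(-36544, 31123)) = Add(Mul(Add(Rational(-17471, 23723), Mul(Add(-6065, Mul(11, Pow(181, Rational(1, 2)))), Rational(1, 1549))), Rational(34, 49)), Rational(-36544, 31123)) = Add(Mul(Add(Rational(-17471, 23723), Add(Rational(-6065, 1549), Mul(Rational(11, 1549), Pow(181, Rational(1, 2))))), Rational(34, 49)), Rational(-36544, 31123)) = Add(Mul(Add(Rational(-170942574, 36746927), Mul(Rational(11, 1549), Pow(181, Rational(1, 2)))), Rational(34, 49)), Rational(-36544, 31123)) = Add(Add(Rational(-5812047516, 1800599423), Mul(Rational(374, 75901), Pow(181, Rational(1, 2)))), Rational(-36544, 31123)) = Add(Rational(-246689460154580, 56040055842029), Mul(Rational(374, 75901), Pow(181, Rational(1, 2))))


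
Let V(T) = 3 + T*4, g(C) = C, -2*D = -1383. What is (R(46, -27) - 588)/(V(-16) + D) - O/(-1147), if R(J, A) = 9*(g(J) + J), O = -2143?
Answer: -2151763/1446367 ≈ -1.4877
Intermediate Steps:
D = 1383/2 (D = -½*(-1383) = 1383/2 ≈ 691.50)
V(T) = 3 + 4*T
R(J, A) = 18*J (R(J, A) = 9*(J + J) = 9*(2*J) = 18*J)
(R(46, -27) - 588)/(V(-16) + D) - O/(-1147) = (18*46 - 588)/((3 + 4*(-16)) + 1383/2) - (-2143)/(-1147) = (828 - 588)/((3 - 64) + 1383/2) - (-2143)*(-1)/1147 = 240/(-61 + 1383/2) - 1*2143/1147 = 240/(1261/2) - 2143/1147 = 240*(2/1261) - 2143/1147 = 480/1261 - 2143/1147 = -2151763/1446367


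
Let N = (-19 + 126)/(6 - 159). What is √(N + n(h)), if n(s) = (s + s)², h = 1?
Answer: √8585/51 ≈ 1.8168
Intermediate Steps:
n(s) = 4*s² (n(s) = (2*s)² = 4*s²)
N = -107/153 (N = 107/(-153) = 107*(-1/153) = -107/153 ≈ -0.69935)
√(N + n(h)) = √(-107/153 + 4*1²) = √(-107/153 + 4*1) = √(-107/153 + 4) = √(505/153) = √8585/51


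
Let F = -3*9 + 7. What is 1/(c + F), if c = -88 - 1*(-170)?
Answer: 1/62 ≈ 0.016129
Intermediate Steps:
F = -20 (F = -27 + 7 = -20)
c = 82 (c = -88 + 170 = 82)
1/(c + F) = 1/(82 - 20) = 1/62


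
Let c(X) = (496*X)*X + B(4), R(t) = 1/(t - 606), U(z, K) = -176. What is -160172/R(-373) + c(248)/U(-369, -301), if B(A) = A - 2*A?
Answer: 6891942577/44 ≈ 1.5664e+8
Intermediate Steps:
B(A) = -A
R(t) = 1/(-606 + t)
c(X) = -4 + 496*X² (c(X) = (496*X)*X - 1*4 = 496*X² - 4 = -4 + 496*X²)
-160172/R(-373) + c(248)/U(-369, -301) = -160172/(1/(-606 - 373)) + (-4 + 496*248²)/(-176) = -160172/(1/(-979)) + (-4 + 496*61504)*(-1/176) = -160172/(-1/979) + (-4 + 30505984)*(-1/176) = -160172*(-979) + 30505980*(-1/176) = 156808388 - 7626495/44 = 6891942577/44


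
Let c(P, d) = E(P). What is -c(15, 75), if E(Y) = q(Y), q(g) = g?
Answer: -15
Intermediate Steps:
E(Y) = Y
c(P, d) = P
-c(15, 75) = -1*15 = -15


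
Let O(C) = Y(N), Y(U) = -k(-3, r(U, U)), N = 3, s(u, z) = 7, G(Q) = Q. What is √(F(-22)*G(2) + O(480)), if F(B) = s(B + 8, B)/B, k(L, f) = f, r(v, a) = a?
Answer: 2*I*√110/11 ≈ 1.9069*I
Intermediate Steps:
Y(U) = -U
F(B) = 7/B
O(C) = -3 (O(C) = -1*3 = -3)
√(F(-22)*G(2) + O(480)) = √((7/(-22))*2 - 3) = √((7*(-1/22))*2 - 3) = √(-7/22*2 - 3) = √(-7/11 - 3) = √(-40/11) = 2*I*√110/11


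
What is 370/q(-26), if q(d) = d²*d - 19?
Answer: -74/3519 ≈ -0.021029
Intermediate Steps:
q(d) = -19 + d³ (q(d) = d³ - 19 = -19 + d³)
370/q(-26) = 370/(-19 + (-26)³) = 370/(-19 - 17576) = 370/(-17595) = 370*(-1/17595) = -74/3519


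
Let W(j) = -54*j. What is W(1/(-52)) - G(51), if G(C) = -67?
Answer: 1769/26 ≈ 68.038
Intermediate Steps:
W(1/(-52)) - G(51) = -54/(-52) - 1*(-67) = -54*(-1/52) + 67 = 27/26 + 67 = 1769/26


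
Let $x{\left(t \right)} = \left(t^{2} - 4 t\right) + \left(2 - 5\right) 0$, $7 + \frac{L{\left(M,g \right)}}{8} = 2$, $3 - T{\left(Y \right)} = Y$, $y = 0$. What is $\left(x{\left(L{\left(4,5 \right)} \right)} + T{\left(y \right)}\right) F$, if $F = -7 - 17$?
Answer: $-42312$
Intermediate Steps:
$F = -24$
$T{\left(Y \right)} = 3 - Y$
$L{\left(M,g \right)} = -40$ ($L{\left(M,g \right)} = -56 + 8 \cdot 2 = -56 + 16 = -40$)
$x{\left(t \right)} = t^{2} - 4 t$ ($x{\left(t \right)} = \left(t^{2} - 4 t\right) - 0 = \left(t^{2} - 4 t\right) + 0 = t^{2} - 4 t$)
$\left(x{\left(L{\left(4,5 \right)} \right)} + T{\left(y \right)}\right) F = \left(- 40 \left(-4 - 40\right) + \left(3 - 0\right)\right) \left(-24\right) = \left(\left(-40\right) \left(-44\right) + \left(3 + 0\right)\right) \left(-24\right) = \left(1760 + 3\right) \left(-24\right) = 1763 \left(-24\right) = -42312$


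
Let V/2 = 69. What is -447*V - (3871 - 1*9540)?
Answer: -56017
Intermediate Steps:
V = 138 (V = 2*69 = 138)
-447*V - (3871 - 1*9540) = -447*138 - (3871 - 1*9540) = -61686 - (3871 - 9540) = -61686 - 1*(-5669) = -61686 + 5669 = -56017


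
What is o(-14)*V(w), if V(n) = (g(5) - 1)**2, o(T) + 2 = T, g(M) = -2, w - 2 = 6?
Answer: -144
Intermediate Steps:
w = 8 (w = 2 + 6 = 8)
o(T) = -2 + T
V(n) = 9 (V(n) = (-2 - 1)**2 = (-3)**2 = 9)
o(-14)*V(w) = (-2 - 14)*9 = -16*9 = -144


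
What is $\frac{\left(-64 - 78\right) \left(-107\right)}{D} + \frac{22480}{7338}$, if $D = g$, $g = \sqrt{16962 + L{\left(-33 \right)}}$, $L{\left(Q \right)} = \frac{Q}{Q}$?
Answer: $\frac{11240}{3669} + \frac{15194 \sqrt{16963}}{16963} \approx 119.72$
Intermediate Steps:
$L{\left(Q \right)} = 1$
$g = \sqrt{16963}$ ($g = \sqrt{16962 + 1} = \sqrt{16963} \approx 130.24$)
$D = \sqrt{16963} \approx 130.24$
$\frac{\left(-64 - 78\right) \left(-107\right)}{D} + \frac{22480}{7338} = \frac{\left(-64 - 78\right) \left(-107\right)}{\sqrt{16963}} + \frac{22480}{7338} = \left(-142\right) \left(-107\right) \frac{\sqrt{16963}}{16963} + 22480 \cdot \frac{1}{7338} = 15194 \frac{\sqrt{16963}}{16963} + \frac{11240}{3669} = \frac{15194 \sqrt{16963}}{16963} + \frac{11240}{3669} = \frac{11240}{3669} + \frac{15194 \sqrt{16963}}{16963}$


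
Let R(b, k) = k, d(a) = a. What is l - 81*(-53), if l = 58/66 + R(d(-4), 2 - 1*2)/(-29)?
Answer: 141698/33 ≈ 4293.9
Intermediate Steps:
l = 29/33 (l = 58/66 + (2 - 1*2)/(-29) = 58*(1/66) + (2 - 2)*(-1/29) = 29/33 + 0*(-1/29) = 29/33 + 0 = 29/33 ≈ 0.87879)
l - 81*(-53) = 29/33 - 81*(-53) = 29/33 + 4293 = 141698/33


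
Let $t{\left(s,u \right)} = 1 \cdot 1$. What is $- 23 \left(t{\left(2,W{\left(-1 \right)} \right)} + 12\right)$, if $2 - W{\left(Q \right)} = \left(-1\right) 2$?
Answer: $-299$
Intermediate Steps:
$W{\left(Q \right)} = 4$ ($W{\left(Q \right)} = 2 - \left(-1\right) 2 = 2 - -2 = 2 + 2 = 4$)
$t{\left(s,u \right)} = 1$
$- 23 \left(t{\left(2,W{\left(-1 \right)} \right)} + 12\right) = - 23 \left(1 + 12\right) = \left(-23\right) 13 = -299$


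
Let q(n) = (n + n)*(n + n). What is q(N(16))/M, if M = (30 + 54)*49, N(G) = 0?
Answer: 0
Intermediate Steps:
q(n) = 4*n**2 (q(n) = (2*n)*(2*n) = 4*n**2)
M = 4116 (M = 84*49 = 4116)
q(N(16))/M = (4*0**2)/4116 = (4*0)*(1/4116) = 0*(1/4116) = 0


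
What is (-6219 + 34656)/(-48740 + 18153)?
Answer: -28437/30587 ≈ -0.92971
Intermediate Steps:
(-6219 + 34656)/(-48740 + 18153) = 28437/(-30587) = 28437*(-1/30587) = -28437/30587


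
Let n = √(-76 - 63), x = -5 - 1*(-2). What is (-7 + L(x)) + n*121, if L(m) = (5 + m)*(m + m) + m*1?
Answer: -22 + 121*I*√139 ≈ -22.0 + 1426.6*I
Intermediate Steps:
x = -3 (x = -5 + 2 = -3)
L(m) = m + 2*m*(5 + m) (L(m) = (5 + m)*(2*m) + m = 2*m*(5 + m) + m = m + 2*m*(5 + m))
n = I*√139 (n = √(-139) = I*√139 ≈ 11.79*I)
(-7 + L(x)) + n*121 = (-7 - 3*(11 + 2*(-3))) + (I*√139)*121 = (-7 - 3*(11 - 6)) + 121*I*√139 = (-7 - 3*5) + 121*I*√139 = (-7 - 15) + 121*I*√139 = -22 + 121*I*√139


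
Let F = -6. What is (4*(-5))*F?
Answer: 120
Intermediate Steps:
(4*(-5))*F = (4*(-5))*(-6) = -20*(-6) = 120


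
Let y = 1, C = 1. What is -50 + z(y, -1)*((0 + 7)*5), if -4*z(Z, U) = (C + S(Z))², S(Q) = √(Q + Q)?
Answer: -305/4 - 35*√2/2 ≈ -101.00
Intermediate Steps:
S(Q) = √2*√Q (S(Q) = √(2*Q) = √2*√Q)
z(Z, U) = -(1 + √2*√Z)²/4
-50 + z(y, -1)*((0 + 7)*5) = -50 + (-(1 + √2*√1)²/4)*((0 + 7)*5) = -50 + (-(1 + √2*1)²/4)*(7*5) = -50 - (1 + √2)²/4*35 = -50 - 35*(1 + √2)²/4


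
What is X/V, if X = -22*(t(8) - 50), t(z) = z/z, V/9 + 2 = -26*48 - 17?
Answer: -154/1629 ≈ -0.094537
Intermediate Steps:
V = -11403 (V = -18 + 9*(-26*48 - 17) = -18 + 9*(-1248 - 17) = -18 + 9*(-1265) = -18 - 11385 = -11403)
t(z) = 1
X = 1078 (X = -22*(1 - 50) = -22*(-49) = 1078)
X/V = 1078/(-11403) = 1078*(-1/11403) = -154/1629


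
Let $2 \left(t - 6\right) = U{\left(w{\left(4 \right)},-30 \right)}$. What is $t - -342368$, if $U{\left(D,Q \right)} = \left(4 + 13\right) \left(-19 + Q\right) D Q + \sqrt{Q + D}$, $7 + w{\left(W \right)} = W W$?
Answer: $454829 + \frac{i \sqrt{21}}{2} \approx 4.5483 \cdot 10^{5} + 2.2913 i$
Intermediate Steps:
$w{\left(W \right)} = -7 + W^{2}$ ($w{\left(W \right)} = -7 + W W = -7 + W^{2}$)
$U{\left(D,Q \right)} = \sqrt{D + Q} + D Q \left(-323 + 17 Q\right)$ ($U{\left(D,Q \right)} = 17 \left(-19 + Q\right) D Q + \sqrt{D + Q} = \left(-323 + 17 Q\right) D Q + \sqrt{D + Q} = D \left(-323 + 17 Q\right) Q + \sqrt{D + Q} = D Q \left(-323 + 17 Q\right) + \sqrt{D + Q} = \sqrt{D + Q} + D Q \left(-323 + 17 Q\right)$)
$t = 112461 + \frac{i \sqrt{21}}{2}$ ($t = 6 + \frac{\sqrt{\left(-7 + 4^{2}\right) - 30} - 323 \left(-7 + 4^{2}\right) \left(-30\right) + 17 \left(-7 + 4^{2}\right) \left(-30\right)^{2}}{2} = 6 + \frac{\sqrt{\left(-7 + 16\right) - 30} - 323 \left(-7 + 16\right) \left(-30\right) + 17 \left(-7 + 16\right) 900}{2} = 6 + \frac{\sqrt{9 - 30} - 2907 \left(-30\right) + 17 \cdot 9 \cdot 900}{2} = 6 + \frac{\sqrt{-21} + 87210 + 137700}{2} = 6 + \frac{i \sqrt{21} + 87210 + 137700}{2} = 6 + \frac{224910 + i \sqrt{21}}{2} = 6 + \left(112455 + \frac{i \sqrt{21}}{2}\right) = 112461 + \frac{i \sqrt{21}}{2} \approx 1.1246 \cdot 10^{5} + 2.2913 i$)
$t - -342368 = \left(112461 + \frac{i \sqrt{21}}{2}\right) - -342368 = \left(112461 + \frac{i \sqrt{21}}{2}\right) + 342368 = 454829 + \frac{i \sqrt{21}}{2}$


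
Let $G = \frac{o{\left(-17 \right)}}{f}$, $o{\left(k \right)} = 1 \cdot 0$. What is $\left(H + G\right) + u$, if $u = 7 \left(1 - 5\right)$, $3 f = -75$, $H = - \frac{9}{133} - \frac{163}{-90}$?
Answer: $- \frac{314291}{11970} \approx -26.257$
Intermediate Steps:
$H = \frac{20869}{11970}$ ($H = \left(-9\right) \frac{1}{133} - - \frac{163}{90} = - \frac{9}{133} + \frac{163}{90} = \frac{20869}{11970} \approx 1.7434$)
$o{\left(k \right)} = 0$
$f = -25$ ($f = \frac{1}{3} \left(-75\right) = -25$)
$G = 0$ ($G = \frac{0}{-25} = 0 \left(- \frac{1}{25}\right) = 0$)
$u = -28$ ($u = 7 \left(-4\right) = -28$)
$\left(H + G\right) + u = \left(\frac{20869}{11970} + 0\right) - 28 = \frac{20869}{11970} - 28 = - \frac{314291}{11970}$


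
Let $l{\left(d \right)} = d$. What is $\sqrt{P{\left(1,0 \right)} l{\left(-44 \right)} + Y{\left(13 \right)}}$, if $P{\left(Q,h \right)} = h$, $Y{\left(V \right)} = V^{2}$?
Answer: $13$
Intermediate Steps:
$\sqrt{P{\left(1,0 \right)} l{\left(-44 \right)} + Y{\left(13 \right)}} = \sqrt{0 \left(-44\right) + 13^{2}} = \sqrt{0 + 169} = \sqrt{169} = 13$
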